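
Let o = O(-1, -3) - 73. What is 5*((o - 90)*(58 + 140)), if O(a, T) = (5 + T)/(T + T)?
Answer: -161700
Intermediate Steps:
O(a, T) = (5 + T)/(2*T) (O(a, T) = (5 + T)/((2*T)) = (5 + T)*(1/(2*T)) = (5 + T)/(2*T))
o = -220/3 (o = (1/2)*(5 - 3)/(-3) - 73 = (1/2)*(-1/3)*2 - 73 = -1/3 - 73 = -220/3 ≈ -73.333)
5*((o - 90)*(58 + 140)) = 5*((-220/3 - 90)*(58 + 140)) = 5*(-490/3*198) = 5*(-32340) = -161700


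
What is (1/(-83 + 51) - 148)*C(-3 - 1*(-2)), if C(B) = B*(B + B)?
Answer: -4737/16 ≈ -296.06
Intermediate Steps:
C(B) = 2*B² (C(B) = B*(2*B) = 2*B²)
(1/(-83 + 51) - 148)*C(-3 - 1*(-2)) = (1/(-83 + 51) - 148)*(2*(-3 - 1*(-2))²) = (1/(-32) - 148)*(2*(-3 + 2)²) = (-1/32 - 148)*(2*(-1)²) = -4737/16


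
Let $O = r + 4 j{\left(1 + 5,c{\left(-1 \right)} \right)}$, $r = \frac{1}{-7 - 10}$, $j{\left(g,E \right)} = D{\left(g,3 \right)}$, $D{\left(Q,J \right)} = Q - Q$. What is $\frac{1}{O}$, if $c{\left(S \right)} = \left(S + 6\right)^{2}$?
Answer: $-17$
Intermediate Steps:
$c{\left(S \right)} = \left(6 + S\right)^{2}$
$D{\left(Q,J \right)} = 0$
$j{\left(g,E \right)} = 0$
$r = - \frac{1}{17}$ ($r = \frac{1}{-17} = - \frac{1}{17} \approx -0.058824$)
$O = - \frac{1}{17}$ ($O = - \frac{1}{17} + 4 \cdot 0 = - \frac{1}{17} + 0 = - \frac{1}{17} \approx -0.058824$)
$\frac{1}{O} = \frac{1}{- \frac{1}{17}} = -17$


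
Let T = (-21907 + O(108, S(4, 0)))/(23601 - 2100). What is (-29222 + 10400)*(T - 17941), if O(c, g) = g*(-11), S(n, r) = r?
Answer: 2420329437352/7167 ≈ 3.3770e+8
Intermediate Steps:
O(c, g) = -11*g
T = -21907/21501 (T = (-21907 - 11*0)/(23601 - 2100) = (-21907 + 0)/21501 = -21907*1/21501 = -21907/21501 ≈ -1.0189)
(-29222 + 10400)*(T - 17941) = (-29222 + 10400)*(-21907/21501 - 17941) = -18822*(-385771348/21501) = 2420329437352/7167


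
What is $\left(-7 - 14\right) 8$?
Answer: $-168$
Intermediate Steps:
$\left(-7 - 14\right) 8 = \left(-21\right) 8 = -168$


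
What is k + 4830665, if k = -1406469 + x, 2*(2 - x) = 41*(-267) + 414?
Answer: 6858929/2 ≈ 3.4295e+6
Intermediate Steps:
x = 10537/2 (x = 2 - (41*(-267) + 414)/2 = 2 - (-10947 + 414)/2 = 2 - ½*(-10533) = 2 + 10533/2 = 10537/2 ≈ 5268.5)
k = -2802401/2 (k = -1406469 + 10537/2 = -2802401/2 ≈ -1.4012e+6)
k + 4830665 = -2802401/2 + 4830665 = 6858929/2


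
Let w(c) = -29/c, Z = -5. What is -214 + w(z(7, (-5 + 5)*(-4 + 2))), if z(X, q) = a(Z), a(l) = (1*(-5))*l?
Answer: -5379/25 ≈ -215.16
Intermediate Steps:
a(l) = -5*l
z(X, q) = 25 (z(X, q) = -5*(-5) = 25)
-214 + w(z(7, (-5 + 5)*(-4 + 2))) = -214 - 29/25 = -5379/25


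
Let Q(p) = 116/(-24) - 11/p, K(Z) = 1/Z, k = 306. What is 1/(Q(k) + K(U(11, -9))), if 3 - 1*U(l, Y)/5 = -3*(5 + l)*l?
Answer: -45135/219758 ≈ -0.20538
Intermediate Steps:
U(l, Y) = 15 + 15*l*(5 + l) (U(l, Y) = 15 - (-15)*(5 + l)*l = 15 - (-15)*l*(5 + l) = 15 + 15*l*(5 + l))
Q(p) = -29/6 - 11/p (Q(p) = 116*(-1/24) - 11/p = -29/6 - 11/p)
1/(Q(k) + K(U(11, -9))) = 1/((-29/6 - 11/306) + 1/(15 + 15*11² + 75*11)) = 1/((-29/6 - 11*1/306) + 1/(15 + 15*121 + 825)) = 1/((-29/6 - 11/306) + 1/(15 + 1815 + 825)) = 1/(-745/153 + 1/2655) = 1/(-219758/45135) = -45135/219758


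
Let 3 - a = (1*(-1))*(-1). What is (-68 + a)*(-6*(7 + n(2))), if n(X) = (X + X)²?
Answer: 9108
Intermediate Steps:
n(X) = 4*X² (n(X) = (2*X)² = 4*X²)
a = 2 (a = 3 - 1*(-1)*(-1) = 3 - (-1)*(-1) = 3 - 1*1 = 3 - 1 = 2)
(-68 + a)*(-6*(7 + n(2))) = (-68 + 2)*(-6*(7 + 4*2²)) = -(-396)*(7 + 4*4) = -(-396)*(7 + 16) = -(-396)*23 = -66*(-138) = 9108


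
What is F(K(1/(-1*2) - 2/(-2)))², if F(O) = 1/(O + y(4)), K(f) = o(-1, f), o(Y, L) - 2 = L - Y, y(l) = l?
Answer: 4/225 ≈ 0.017778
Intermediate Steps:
o(Y, L) = 2 + L - Y (o(Y, L) = 2 + (L - Y) = 2 + L - Y)
K(f) = 3 + f (K(f) = 2 + f - 1*(-1) = 2 + f + 1 = 3 + f)
F(O) = 1/(4 + O) (F(O) = 1/(O + 4) = 1/(4 + O))
F(K(1/(-1*2) - 2/(-2)))² = (1/(4 + (3 + (1/(-1*2) - 2/(-2)))))² = (1/(4 + (3 + (1/(-2) - 2*(-½)))))² = (1/(4 + (3 + (1*(-½) + 1))))² = (1/(4 + (3 + (-½ + 1))))² = (1/(4 + (3 + ½)))² = (1/(4 + 7/2))² = (1/(15/2))² = (2/15)² = 4/225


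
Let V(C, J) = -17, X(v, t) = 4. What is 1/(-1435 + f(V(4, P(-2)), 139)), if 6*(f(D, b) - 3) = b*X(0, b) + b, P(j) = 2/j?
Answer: -6/7897 ≈ -0.00075978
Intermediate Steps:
f(D, b) = 3 + 5*b/6 (f(D, b) = 3 + (b*4 + b)/6 = 3 + (4*b + b)/6 = 3 + (5*b)/6 = 3 + 5*b/6)
1/(-1435 + f(V(4, P(-2)), 139)) = 1/(-1435 + (3 + (⅚)*139)) = 1/(-1435 + (3 + 695/6)) = 1/(-1435 + 713/6) = 1/(-7897/6) = -6/7897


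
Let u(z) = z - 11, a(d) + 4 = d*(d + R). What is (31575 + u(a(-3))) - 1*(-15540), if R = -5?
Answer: 47124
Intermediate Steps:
a(d) = -4 + d*(-5 + d) (a(d) = -4 + d*(d - 5) = -4 + d*(-5 + d))
u(z) = -11 + z
(31575 + u(a(-3))) - 1*(-15540) = (31575 + (-11 + (-4 + (-3)**2 - 5*(-3)))) - 1*(-15540) = (31575 + (-11 + (-4 + 9 + 15))) + 15540 = (31575 + (-11 + 20)) + 15540 = (31575 + 9) + 15540 = 31584 + 15540 = 47124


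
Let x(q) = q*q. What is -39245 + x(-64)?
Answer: -35149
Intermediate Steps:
x(q) = q²
-39245 + x(-64) = -39245 + (-64)² = -39245 + 4096 = -35149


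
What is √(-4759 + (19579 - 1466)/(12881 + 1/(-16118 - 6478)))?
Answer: I*√16121655713200371451/58211815 ≈ 68.975*I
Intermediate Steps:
√(-4759 + (19579 - 1466)/(12881 + 1/(-16118 - 6478))) = √(-4759 + 18113/(12881 + 1/(-22596))) = √(-4759 + 18113/(12881 - 1/22596)) = √(-4759 + 18113/(291059075/22596)) = √(-4759 + 18113*(22596/291059075)) = √(-4759 + 409281348/291059075) = √(-1384740856577/291059075) = I*√16121655713200371451/58211815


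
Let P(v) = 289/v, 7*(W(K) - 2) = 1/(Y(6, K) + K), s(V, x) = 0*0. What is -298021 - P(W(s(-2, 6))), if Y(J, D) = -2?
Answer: -8050613/27 ≈ -2.9817e+5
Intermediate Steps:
s(V, x) = 0
W(K) = 2 + 1/(7*(-2 + K))
-298021 - P(W(s(-2, 6))) = -298021 - 289/((-27 + 14*0)/(7*(-2 + 0))) = -298021 - 289/((⅐)*(-27 + 0)/(-2)) = -298021 - 289/((⅐)*(-½)*(-27)) = -298021 - 289/27/14 = -298021 - 289*14/27 = -298021 - 1*4046/27 = -298021 - 4046/27 = -8050613/27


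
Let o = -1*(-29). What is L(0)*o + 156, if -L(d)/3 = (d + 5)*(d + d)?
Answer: 156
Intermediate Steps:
L(d) = -6*d*(5 + d) (L(d) = -3*(d + 5)*(d + d) = -3*(5 + d)*2*d = -6*d*(5 + d))
o = 29
L(0)*o + 156 = -6*0*(5 + 0)*29 + 156 = -6*0*5*29 + 156 = 0*29 + 156 = 0 + 156 = 156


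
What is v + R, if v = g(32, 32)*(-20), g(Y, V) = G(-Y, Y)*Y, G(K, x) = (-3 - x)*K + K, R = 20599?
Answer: -675721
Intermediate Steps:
G(K, x) = K + K*(-3 - x) (G(K, x) = K*(-3 - x) + K = K + K*(-3 - x))
g(Y, V) = Y**2*(2 + Y) (g(Y, V) = (-(-Y)*(2 + Y))*Y = (Y*(2 + Y))*Y = Y**2*(2 + Y))
v = -696320 (v = (32**2*(2 + 32))*(-20) = (1024*34)*(-20) = 34816*(-20) = -696320)
v + R = -696320 + 20599 = -675721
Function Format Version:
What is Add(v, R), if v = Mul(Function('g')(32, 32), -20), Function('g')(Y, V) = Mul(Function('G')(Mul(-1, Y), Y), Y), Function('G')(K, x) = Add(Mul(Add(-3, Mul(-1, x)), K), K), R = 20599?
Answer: -675721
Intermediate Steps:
Function('G')(K, x) = Add(K, Mul(K, Add(-3, Mul(-1, x)))) (Function('G')(K, x) = Add(Mul(K, Add(-3, Mul(-1, x))), K) = Add(K, Mul(K, Add(-3, Mul(-1, x)))))
Function('g')(Y, V) = Mul(Pow(Y, 2), Add(2, Y)) (Function('g')(Y, V) = Mul(Mul(-1, Mul(-1, Y), Add(2, Y)), Y) = Mul(Mul(Y, Add(2, Y)), Y) = Mul(Pow(Y, 2), Add(2, Y)))
v = -696320 (v = Mul(Mul(Pow(32, 2), Add(2, 32)), -20) = Mul(Mul(1024, 34), -20) = Mul(34816, -20) = -696320)
Add(v, R) = Add(-696320, 20599) = -675721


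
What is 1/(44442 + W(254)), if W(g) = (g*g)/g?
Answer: 1/44696 ≈ 2.2373e-5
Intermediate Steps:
W(g) = g (W(g) = g²/g = g)
1/(44442 + W(254)) = 1/(44442 + 254) = 1/44696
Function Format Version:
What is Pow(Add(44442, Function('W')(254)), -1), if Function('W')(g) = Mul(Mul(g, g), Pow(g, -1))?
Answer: Rational(1, 44696) ≈ 2.2373e-5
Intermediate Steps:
Function('W')(g) = g (Function('W')(g) = Mul(Pow(g, 2), Pow(g, -1)) = g)
Pow(Add(44442, Function('W')(254)), -1) = Pow(Add(44442, 254), -1) = Pow(44696, -1) = Rational(1, 44696)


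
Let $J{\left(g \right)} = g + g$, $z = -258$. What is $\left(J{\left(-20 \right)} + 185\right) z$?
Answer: $-37410$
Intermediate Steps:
$J{\left(g \right)} = 2 g$
$\left(J{\left(-20 \right)} + 185\right) z = \left(2 \left(-20\right) + 185\right) \left(-258\right) = \left(-40 + 185\right) \left(-258\right) = 145 \left(-258\right) = -37410$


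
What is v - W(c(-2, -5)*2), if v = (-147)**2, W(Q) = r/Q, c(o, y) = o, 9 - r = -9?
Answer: 43227/2 ≈ 21614.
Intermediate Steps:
r = 18 (r = 9 - 1*(-9) = 9 + 9 = 18)
W(Q) = 18/Q
v = 21609
v - W(c(-2, -5)*2) = 21609 - 18/((-2*2)) = 21609 - 18/(-4) = 21609 - 18*(-1)/4 = 21609 - 1*(-9/2) = 21609 + 9/2 = 43227/2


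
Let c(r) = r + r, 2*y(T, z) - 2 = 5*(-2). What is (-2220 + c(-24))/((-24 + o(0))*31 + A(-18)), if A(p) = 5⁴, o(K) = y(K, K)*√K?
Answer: 324/17 ≈ 19.059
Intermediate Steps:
y(T, z) = -4 (y(T, z) = 1 + (5*(-2))/2 = 1 + (½)*(-10) = 1 - 5 = -4)
o(K) = -4*√K
c(r) = 2*r
A(p) = 625
(-2220 + c(-24))/((-24 + o(0))*31 + A(-18)) = (-2220 + 2*(-24))/((-24 - 4*√0)*31 + 625) = (-2220 - 48)/((-24 - 4*0)*31 + 625) = -2268/((-24 + 0)*31 + 625) = -2268/(-24*31 + 625) = -2268/(-744 + 625) = -2268/(-119) = -2268*(-1/119) = 324/17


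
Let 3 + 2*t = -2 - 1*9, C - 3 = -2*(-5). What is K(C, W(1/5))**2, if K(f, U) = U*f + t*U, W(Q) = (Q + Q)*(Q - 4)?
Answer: 51984/625 ≈ 83.174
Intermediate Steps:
C = 13 (C = 3 - 2*(-5) = 3 + 10 = 13)
t = -7 (t = -3/2 + (-2 - 1*9)/2 = -3/2 + (-2 - 9)/2 = -3/2 + (1/2)*(-11) = -3/2 - 11/2 = -7)
W(Q) = 2*Q*(-4 + Q) (W(Q) = (2*Q)*(-4 + Q) = 2*Q*(-4 + Q))
K(f, U) = -7*U + U*f (K(f, U) = U*f - 7*U = -7*U + U*f)
K(C, W(1/5))**2 = ((2*(1/5)*(-4 + 1/5))*(-7 + 13))**2 = ((2*(1*(1/5))*(-4 + 1*(1/5)))*6)**2 = ((2*(1/5)*(-4 + 1/5))*6)**2 = ((2*(1/5)*(-19/5))*6)**2 = (-38/25*6)**2 = (-228/25)**2 = 51984/625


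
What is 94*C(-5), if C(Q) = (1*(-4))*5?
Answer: -1880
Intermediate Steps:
C(Q) = -20 (C(Q) = -4*5 = -20)
94*C(-5) = 94*(-20) = -1880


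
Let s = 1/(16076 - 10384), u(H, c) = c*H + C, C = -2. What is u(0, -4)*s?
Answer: -1/2846 ≈ -0.00035137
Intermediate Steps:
u(H, c) = -2 + H*c (u(H, c) = c*H - 2 = H*c - 2 = -2 + H*c)
s = 1/5692 ≈ 0.00017569
u(0, -4)*s = (-2 + 0*(-4))*(1/5692) = (-2 + 0)*(1/5692) = -2*1/5692 = -1/2846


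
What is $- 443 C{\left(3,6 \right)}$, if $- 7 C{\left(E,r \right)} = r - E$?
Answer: $\frac{1329}{7} \approx 189.86$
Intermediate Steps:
$C{\left(E,r \right)} = - \frac{r}{7} + \frac{E}{7}$ ($C{\left(E,r \right)} = - \frac{r - E}{7} = - \frac{r}{7} + \frac{E}{7}$)
$- 443 C{\left(3,6 \right)} = - 443 \left(\left(- \frac{1}{7}\right) 6 + \frac{1}{7} \cdot 3\right) = - 443 \left(- \frac{6}{7} + \frac{3}{7}\right) = \left(-443\right) \left(- \frac{3}{7}\right) = \frac{1329}{7}$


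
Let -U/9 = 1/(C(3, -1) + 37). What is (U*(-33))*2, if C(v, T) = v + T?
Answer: 198/13 ≈ 15.231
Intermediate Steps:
C(v, T) = T + v
U = -3/13 (U = -9/((-1 + 3) + 37) = -9/(2 + 37) = -9/39 = -9*1/39 = -3/13 ≈ -0.23077)
(U*(-33))*2 = -3/13*(-33)*2 = (99/13)*2 = 198/13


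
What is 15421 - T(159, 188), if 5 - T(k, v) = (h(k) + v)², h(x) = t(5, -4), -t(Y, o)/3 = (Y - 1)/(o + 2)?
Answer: 53052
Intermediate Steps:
t(Y, o) = -3*(-1 + Y)/(2 + o) (t(Y, o) = -3*(Y - 1)/(o + 2) = -3*(-1 + Y)/(2 + o))
h(x) = 6 (h(x) = 3*(1 - 1*5)/(2 - 4) = 3*(1 - 5)/(-2) = 3*(-½)*(-4) = 6)
T(k, v) = 5 - (6 + v)²
15421 - T(159, 188) = 15421 - (5 - (6 + 188)²) = 15421 - (5 - 1*194²) = 15421 - (5 - 1*37636) = 15421 - (5 - 37636) = 15421 - 1*(-37631) = 15421 + 37631 = 53052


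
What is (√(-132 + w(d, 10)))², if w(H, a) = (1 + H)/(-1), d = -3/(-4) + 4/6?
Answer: -1613/12 ≈ -134.42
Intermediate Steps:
d = 17/12 (d = -3*(-¼) + 4*(⅙) = ¾ + ⅔ = 17/12 ≈ 1.4167)
w(H, a) = -1 - H (w(H, a) = (1 + H)*(-1) = -1 - H)
(√(-132 + w(d, 10)))² = (√(-132 + (-1 - 1*17/12)))² = (√(-132 + (-1 - 17/12)))² = (√(-132 - 29/12))² = (√(-1613/12))² = (I*√4839/6)² = -1613/12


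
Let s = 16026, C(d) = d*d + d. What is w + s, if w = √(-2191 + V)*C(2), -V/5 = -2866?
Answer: 16026 + 6*√12139 ≈ 16687.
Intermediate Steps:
V = 14330 (V = -5*(-2866) = 14330)
C(d) = d + d² (C(d) = d² + d = d + d²)
w = 6*√12139 (w = √(-2191 + 14330)*(2*(1 + 2)) = √12139*(2*3) = √12139*6 = 6*√12139 ≈ 661.06)
w + s = 6*√12139 + 16026 = 16026 + 6*√12139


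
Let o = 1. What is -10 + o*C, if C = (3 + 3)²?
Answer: 26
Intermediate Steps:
C = 36 (C = 6² = 36)
-10 + o*C = -10 + 1*36 = -10 + 36 = 26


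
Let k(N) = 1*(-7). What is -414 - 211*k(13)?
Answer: 1063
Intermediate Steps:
k(N) = -7
-414 - 211*k(13) = -414 - 211*(-7) = -414 + 1477 = 1063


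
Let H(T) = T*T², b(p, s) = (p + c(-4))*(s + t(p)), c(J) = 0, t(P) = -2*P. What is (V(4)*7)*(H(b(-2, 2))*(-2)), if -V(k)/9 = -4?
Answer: 870912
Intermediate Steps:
b(p, s) = p*(s - 2*p) (b(p, s) = (p + 0)*(s - 2*p) = p*(s - 2*p))
V(k) = 36 (V(k) = -9*(-4) = 36)
H(T) = T³
(V(4)*7)*(H(b(-2, 2))*(-2)) = (36*7)*((-2*(2 - 2*(-2)))³*(-2)) = 252*((-2*(2 + 4))³*(-2)) = 252*((-2*6)³*(-2)) = 252*((-12)³*(-2)) = 252*(-1728*(-2)) = 252*3456 = 870912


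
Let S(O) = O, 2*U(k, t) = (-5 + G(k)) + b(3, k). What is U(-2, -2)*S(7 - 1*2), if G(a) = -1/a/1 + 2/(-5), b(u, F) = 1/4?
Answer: -93/8 ≈ -11.625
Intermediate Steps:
b(u, F) = ¼
G(a) = -⅖ - 1/a (G(a) = -1/a*1 + 2*(-⅕) = -1/a - ⅖ = -⅖ - 1/a)
U(k, t) = -103/40 - 1/(2*k) (U(k, t) = ((-5 + (-⅖ - 1/k)) + ¼)/2 = ((-27/5 - 1/k) + ¼)/2 = (-103/20 - 1/k)/2 = -103/40 - 1/(2*k))
U(-2, -2)*S(7 - 1*2) = ((1/40)*(-20 - 103*(-2))/(-2))*(7 - 1*2) = ((1/40)*(-½)*(-20 + 206))*(7 - 2) = ((1/40)*(-½)*186)*5 = -93/40*5 = -93/8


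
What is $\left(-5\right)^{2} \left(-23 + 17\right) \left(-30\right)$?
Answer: $4500$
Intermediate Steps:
$\left(-5\right)^{2} \left(-23 + 17\right) \left(-30\right) = 25 \left(-6\right) \left(-30\right) = \left(-150\right) \left(-30\right) = 4500$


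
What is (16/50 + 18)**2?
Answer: 209764/625 ≈ 335.62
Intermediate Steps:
(16/50 + 18)**2 = (16*(1/50) + 18)**2 = (8/25 + 18)**2 = (458/25)**2 = 209764/625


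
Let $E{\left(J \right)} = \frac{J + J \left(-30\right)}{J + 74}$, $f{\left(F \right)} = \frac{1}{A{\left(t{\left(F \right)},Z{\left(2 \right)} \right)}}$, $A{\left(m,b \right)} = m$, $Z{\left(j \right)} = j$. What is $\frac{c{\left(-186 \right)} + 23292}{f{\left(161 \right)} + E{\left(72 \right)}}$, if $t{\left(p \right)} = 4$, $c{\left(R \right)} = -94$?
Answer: $- \frac{6773816}{4103} \approx -1650.9$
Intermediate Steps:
$f{\left(F \right)} = \frac{1}{4}$
$E{\left(J \right)} = - \frac{29 J}{74 + J}$ ($E{\left(J \right)} = \frac{J - 30 J}{74 + J} = \frac{\left(-29\right) J}{74 + J} = - \frac{29 J}{74 + J}$)
$\frac{c{\left(-186 \right)} + 23292}{f{\left(161 \right)} + E{\left(72 \right)}} = \frac{-94 + 23292}{\frac{1}{4} - \frac{2088}{74 + 72}} = \frac{23198}{\frac{1}{4} - \frac{2088}{146}} = \frac{23198}{\frac{1}{4} - 2088 \cdot \frac{1}{146}} = \frac{23198}{\frac{1}{4} - \frac{1044}{73}} = \frac{23198}{- \frac{4103}{292}} = 23198 \left(- \frac{292}{4103}\right) = - \frac{6773816}{4103}$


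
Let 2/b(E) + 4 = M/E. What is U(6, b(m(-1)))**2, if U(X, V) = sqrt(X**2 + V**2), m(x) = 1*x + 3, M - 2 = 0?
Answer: 328/9 ≈ 36.444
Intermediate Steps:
M = 2 (M = 2 + 0 = 2)
m(x) = 3 + x (m(x) = x + 3 = 3 + x)
b(E) = 2/(-4 + 2/E)
U(X, V) = sqrt(V**2 + X**2)
U(6, b(m(-1)))**2 = (sqrt((-(3 - 1)/(-1 + 2*(3 - 1)))**2 + 6**2))**2 = (sqrt((-1*2/(-1 + 2*2))**2 + 36))**2 = (sqrt((-1*2/(-1 + 4))**2 + 36))**2 = (sqrt((-1*2/3)**2 + 36))**2 = (sqrt((-1*2*1/3)**2 + 36))**2 = (sqrt((-2/3)**2 + 36))**2 = (sqrt(4/9 + 36))**2 = (sqrt(328/9))**2 = (2*sqrt(82)/3)**2 = 328/9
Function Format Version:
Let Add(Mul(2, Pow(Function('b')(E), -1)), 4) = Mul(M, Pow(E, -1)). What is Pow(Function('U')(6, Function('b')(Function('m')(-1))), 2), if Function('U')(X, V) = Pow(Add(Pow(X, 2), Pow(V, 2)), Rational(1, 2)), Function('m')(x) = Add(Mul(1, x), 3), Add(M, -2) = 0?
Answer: Rational(328, 9) ≈ 36.444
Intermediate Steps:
M = 2 (M = Add(2, 0) = 2)
Function('m')(x) = Add(3, x) (Function('m')(x) = Add(x, 3) = Add(3, x))
Function('b')(E) = Mul(2, Pow(Add(-4, Mul(2, Pow(E, -1))), -1))
Function('U')(X, V) = Pow(Add(Pow(V, 2), Pow(X, 2)), Rational(1, 2))
Pow(Function('U')(6, Function('b')(Function('m')(-1))), 2) = Pow(Pow(Add(Pow(Mul(-1, Add(3, -1), Pow(Add(-1, Mul(2, Add(3, -1))), -1)), 2), Pow(6, 2)), Rational(1, 2)), 2) = Pow(Pow(Add(Pow(Mul(-1, 2, Pow(Add(-1, Mul(2, 2)), -1)), 2), 36), Rational(1, 2)), 2) = Pow(Pow(Add(Pow(Mul(-1, 2, Pow(Add(-1, 4), -1)), 2), 36), Rational(1, 2)), 2) = Pow(Pow(Add(Pow(Mul(-1, 2, Pow(3, -1)), 2), 36), Rational(1, 2)), 2) = Pow(Pow(Add(Pow(Mul(-1, 2, Rational(1, 3)), 2), 36), Rational(1, 2)), 2) = Pow(Pow(Add(Pow(Rational(-2, 3), 2), 36), Rational(1, 2)), 2) = Pow(Pow(Add(Rational(4, 9), 36), Rational(1, 2)), 2) = Pow(Pow(Rational(328, 9), Rational(1, 2)), 2) = Pow(Mul(Rational(2, 3), Pow(82, Rational(1, 2))), 2) = Rational(328, 9)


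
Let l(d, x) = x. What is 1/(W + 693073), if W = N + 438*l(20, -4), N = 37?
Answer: 1/691358 ≈ 1.4464e-6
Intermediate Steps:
W = -1715 (W = 37 + 438*(-4) = 37 - 1752 = -1715)
1/(W + 693073) = 1/(-1715 + 693073) = 1/691358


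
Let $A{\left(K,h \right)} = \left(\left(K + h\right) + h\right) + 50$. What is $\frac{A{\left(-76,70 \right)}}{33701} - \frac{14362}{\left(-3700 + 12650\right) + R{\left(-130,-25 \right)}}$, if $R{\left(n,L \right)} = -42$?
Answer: $- \frac{241499125}{150104254} \approx -1.6089$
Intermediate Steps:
$A{\left(K,h \right)} = 50 + K + 2 h$ ($A{\left(K,h \right)} = \left(K + 2 h\right) + 50 = 50 + K + 2 h$)
$\frac{A{\left(-76,70 \right)}}{33701} - \frac{14362}{\left(-3700 + 12650\right) + R{\left(-130,-25 \right)}} = \frac{50 - 76 + 2 \cdot 70}{33701} - \frac{14362}{\left(-3700 + 12650\right) - 42} = \left(50 - 76 + 140\right) \frac{1}{33701} - \frac{14362}{8950 - 42} = 114 \cdot \frac{1}{33701} - \frac{14362}{8908} = \frac{114}{33701} - \frac{7181}{4454} = - \frac{241499125}{150104254}$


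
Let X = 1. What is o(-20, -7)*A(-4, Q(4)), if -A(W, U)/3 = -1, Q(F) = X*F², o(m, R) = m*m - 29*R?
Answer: 1809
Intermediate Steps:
o(m, R) = m² - 29*R
Q(F) = F² (Q(F) = 1*F² = F²)
A(W, U) = 3 (A(W, U) = -3*(-1) = 3)
o(-20, -7)*A(-4, Q(4)) = ((-20)² - 29*(-7))*3 = (400 + 203)*3 = 603*3 = 1809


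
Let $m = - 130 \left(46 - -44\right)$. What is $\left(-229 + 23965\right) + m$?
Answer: $12036$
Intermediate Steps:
$m = -11700$ ($m = - 130 \left(46 + 44\right) = \left(-130\right) 90 = -11700$)
$\left(-229 + 23965\right) + m = \left(-229 + 23965\right) - 11700 = 23736 - 11700 = 12036$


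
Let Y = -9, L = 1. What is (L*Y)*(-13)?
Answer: 117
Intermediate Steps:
(L*Y)*(-13) = (1*(-9))*(-13) = -9*(-13) = 117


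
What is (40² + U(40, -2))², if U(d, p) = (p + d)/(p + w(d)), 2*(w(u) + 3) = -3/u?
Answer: 411855897600/162409 ≈ 2.5359e+6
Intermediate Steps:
w(u) = -3 - 3/(2*u) (w(u) = -3 + (-3/u)/2 = -3 - 3/(2*u))
U(d, p) = (d + p)/(-3 + p - 3/(2*d)) (U(d, p) = (p + d)/(p + (-3 - 3/(2*d))) = (d + p)/(-3 + p - 3/(2*d)))
(40² + U(40, -2))² = (40² - 2*40*(40 - 2)/(3 - 2*40*(-3 - 2)))² = (1600 - 2*40*38/(3 - 2*40*(-5)))² = (1600 - 2*40*38/(3 + 400))² = (1600 - 2*40*38/403)² = (1600 - 2*40*1/403*38)² = (1600 - 3040/403)² = (641760/403)² = 411855897600/162409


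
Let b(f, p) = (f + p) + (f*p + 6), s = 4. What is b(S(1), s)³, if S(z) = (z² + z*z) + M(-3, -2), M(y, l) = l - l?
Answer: 8000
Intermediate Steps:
M(y, l) = 0
S(z) = 2*z² (S(z) = (z² + z*z) + 0 = (z² + z²) + 0 = 2*z² + 0 = 2*z²)
b(f, p) = 6 + f + p + f*p (b(f, p) = (f + p) + (6 + f*p) = 6 + f + p + f*p)
b(S(1), s)³ = (6 + 2*1² + 4 + (2*1²)*4)³ = (6 + 2*1 + 4 + (2*1)*4)³ = (6 + 2 + 4 + 2*4)³ = (6 + 2 + 4 + 8)³ = 20³ = 8000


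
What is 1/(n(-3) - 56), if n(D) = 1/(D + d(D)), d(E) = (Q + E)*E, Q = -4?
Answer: -18/1007 ≈ -0.017875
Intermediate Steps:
d(E) = E*(-4 + E) (d(E) = (-4 + E)*E = E*(-4 + E))
n(D) = 1/(D + D*(-4 + D))
1/(n(-3) - 56) = 1/(1/((-3)*(-3 - 3)) - 56) = 1/(-⅓/(-6) - 56) = 1/(-⅓*(-⅙) - 56) = 1/(1/18 - 56) = 1/(-1007/18) = -18/1007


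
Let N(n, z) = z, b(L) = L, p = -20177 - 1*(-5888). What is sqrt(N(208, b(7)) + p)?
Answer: I*sqrt(14282) ≈ 119.51*I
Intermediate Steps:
p = -14289 (p = -20177 + 5888 = -14289)
sqrt(N(208, b(7)) + p) = sqrt(7 - 14289) = sqrt(-14282) = I*sqrt(14282)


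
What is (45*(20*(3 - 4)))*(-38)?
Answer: 34200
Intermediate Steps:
(45*(20*(3 - 4)))*(-38) = (45*(20*(-1)))*(-38) = (45*(-20))*(-38) = -900*(-38) = 34200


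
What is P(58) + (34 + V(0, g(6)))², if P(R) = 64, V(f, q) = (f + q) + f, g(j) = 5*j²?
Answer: 45860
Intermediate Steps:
V(f, q) = q + 2*f
P(58) + (34 + V(0, g(6)))² = 64 + (34 + (5*6² + 2*0))² = 64 + (34 + (5*36 + 0))² = 64 + (34 + (180 + 0))² = 64 + (34 + 180)² = 64 + 214² = 64 + 45796 = 45860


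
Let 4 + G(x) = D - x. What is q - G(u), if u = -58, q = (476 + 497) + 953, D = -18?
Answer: 1890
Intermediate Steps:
q = 1926 (q = 973 + 953 = 1926)
G(x) = -22 - x (G(x) = -4 + (-18 - x) = -22 - x)
q - G(u) = 1926 - (-22 - 1*(-58)) = 1926 - (-22 + 58) = 1926 - 1*36 = 1926 - 36 = 1890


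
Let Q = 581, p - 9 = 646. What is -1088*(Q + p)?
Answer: -1344768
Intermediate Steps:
p = 655 (p = 9 + 646 = 655)
-1088*(Q + p) = -1088*(581 + 655) = -1088*1236 = -1344768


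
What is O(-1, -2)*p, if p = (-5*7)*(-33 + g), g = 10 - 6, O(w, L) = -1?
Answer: -1015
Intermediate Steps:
g = 4
p = 1015 (p = (-5*7)*(-33 + 4) = -35*(-29) = 1015)
O(-1, -2)*p = -1*1015 = -1015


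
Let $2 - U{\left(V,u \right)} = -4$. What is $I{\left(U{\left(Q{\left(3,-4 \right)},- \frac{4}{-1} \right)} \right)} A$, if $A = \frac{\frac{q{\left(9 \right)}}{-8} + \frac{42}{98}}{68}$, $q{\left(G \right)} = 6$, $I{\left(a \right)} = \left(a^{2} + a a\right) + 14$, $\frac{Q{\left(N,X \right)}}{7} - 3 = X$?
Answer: $- \frac{387}{952} \approx -0.40651$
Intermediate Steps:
$Q{\left(N,X \right)} = 21 + 7 X$
$U{\left(V,u \right)} = 6$ ($U{\left(V,u \right)} = 2 - -4 = 2 + 4 = 6$)
$I{\left(a \right)} = 14 + 2 a^{2}$ ($I{\left(a \right)} = \left(a^{2} + a^{2}\right) + 14 = 2 a^{2} + 14 = 14 + 2 a^{2}$)
$A = - \frac{9}{1904}$ ($A = \frac{\frac{6}{-8} + \frac{42}{98}}{68} = \left(6 \left(- \frac{1}{8}\right) + 42 \cdot \frac{1}{98}\right) \frac{1}{68} = \left(- \frac{3}{4} + \frac{3}{7}\right) \frac{1}{68} = \left(- \frac{9}{28}\right) \frac{1}{68} = - \frac{9}{1904} \approx -0.0047269$)
$I{\left(U{\left(Q{\left(3,-4 \right)},- \frac{4}{-1} \right)} \right)} A = \left(14 + 2 \cdot 6^{2}\right) \left(- \frac{9}{1904}\right) = \left(14 + 2 \cdot 36\right) \left(- \frac{9}{1904}\right) = \left(14 + 72\right) \left(- \frac{9}{1904}\right) = 86 \left(- \frac{9}{1904}\right) = - \frac{387}{952}$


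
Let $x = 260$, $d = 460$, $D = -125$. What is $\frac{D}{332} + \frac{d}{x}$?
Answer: $\frac{6011}{4316} \approx 1.3927$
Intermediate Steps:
$\frac{D}{332} + \frac{d}{x} = - \frac{125}{332} + \frac{460}{260} = \left(-125\right) \frac{1}{332} + 460 \cdot \frac{1}{260} = - \frac{125}{332} + \frac{23}{13} = \frac{6011}{4316}$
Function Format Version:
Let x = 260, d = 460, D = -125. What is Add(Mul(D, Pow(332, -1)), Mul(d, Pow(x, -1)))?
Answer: Rational(6011, 4316) ≈ 1.3927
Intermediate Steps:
Add(Mul(D, Pow(332, -1)), Mul(d, Pow(x, -1))) = Add(Mul(-125, Pow(332, -1)), Mul(460, Pow(260, -1))) = Add(Mul(-125, Rational(1, 332)), Mul(460, Rational(1, 260))) = Add(Rational(-125, 332), Rational(23, 13)) = Rational(6011, 4316)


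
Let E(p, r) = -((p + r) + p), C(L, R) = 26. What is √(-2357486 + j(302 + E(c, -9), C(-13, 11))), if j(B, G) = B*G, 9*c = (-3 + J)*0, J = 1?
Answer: 10*I*√23494 ≈ 1532.8*I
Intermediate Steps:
c = 0 (c = ((-3 + 1)*0)/9 = (-2*0)/9 = (⅑)*0 = 0)
E(p, r) = -r - 2*p (E(p, r) = -(r + 2*p) = -r - 2*p)
√(-2357486 + j(302 + E(c, -9), C(-13, 11))) = √(-2357486 + (302 + (-1*(-9) - 2*0))*26) = √(-2357486 + (302 + (9 + 0))*26) = √(-2357486 + (302 + 9)*26) = √(-2357486 + 311*26) = √(-2357486 + 8086) = √(-2349400) = 10*I*√23494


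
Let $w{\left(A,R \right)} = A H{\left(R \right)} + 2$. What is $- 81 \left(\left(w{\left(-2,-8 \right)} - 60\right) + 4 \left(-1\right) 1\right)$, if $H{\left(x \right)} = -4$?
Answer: $4374$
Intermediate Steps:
$w{\left(A,R \right)} = 2 - 4 A$ ($w{\left(A,R \right)} = A \left(-4\right) + 2 = - 4 A + 2 = 2 - 4 A$)
$- 81 \left(\left(w{\left(-2,-8 \right)} - 60\right) + 4 \left(-1\right) 1\right) = - 81 \left(\left(\left(2 - -8\right) - 60\right) + 4 \left(-1\right) 1\right) = - 81 \left(\left(\left(2 + 8\right) - 60\right) - 4\right) = - 81 \left(\left(10 - 60\right) - 4\right) = - 81 \left(-50 - 4\right) = \left(-81\right) \left(-54\right) = 4374$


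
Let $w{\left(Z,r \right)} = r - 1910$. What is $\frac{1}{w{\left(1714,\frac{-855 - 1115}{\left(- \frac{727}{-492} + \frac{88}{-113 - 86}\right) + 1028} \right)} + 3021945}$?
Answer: $\frac{100750801}{304270752419275} \approx 3.3112 \cdot 10^{-7}$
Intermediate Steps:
$w{\left(Z,r \right)} = -1910 + r$
$\frac{1}{w{\left(1714,\frac{-855 - 1115}{\left(- \frac{727}{-492} + \frac{88}{-113 - 86}\right) + 1028} \right)} + 3021945} = \frac{1}{\left(-1910 + \frac{-855 - 1115}{\left(- \frac{727}{-492} + \frac{88}{-113 - 86}\right) + 1028}\right) + 3021945} = \frac{1}{\left(-1910 - \frac{1970}{\left(\left(-727\right) \left(- \frac{1}{492}\right) + \frac{88}{-199}\right) + 1028}\right) + 3021945} = \frac{1}{\left(-1910 - \frac{1970}{\left(\frac{727}{492} + 88 \left(- \frac{1}{199}\right)\right) + 1028}\right) + 3021945} = \frac{1}{\left(-1910 - \frac{1970}{\left(\frac{727}{492} - \frac{88}{199}\right) + 1028}\right) + 3021945} = \frac{1}{\left(-1910 - \frac{1970}{\frac{101377}{97908} + 1028}\right) + 3021945} = \frac{1}{\left(-1910 - \frac{1970}{\frac{100750801}{97908}}\right) + 3021945} = \frac{1}{\left(-1910 - \frac{192878760}{100750801}\right) + 3021945} = \frac{1}{- \frac{192626908670}{100750801} + 3021945} = \frac{1}{\frac{304270752419275}{100750801}} = \frac{100750801}{304270752419275}$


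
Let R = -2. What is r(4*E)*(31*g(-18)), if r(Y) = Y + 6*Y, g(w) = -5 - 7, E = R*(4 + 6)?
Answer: 208320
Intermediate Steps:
E = -20 (E = -2*(4 + 6) = -2*10 = -20)
g(w) = -12
r(Y) = 7*Y
r(4*E)*(31*g(-18)) = (7*(4*(-20)))*(31*(-12)) = (7*(-80))*(-372) = -560*(-372) = 208320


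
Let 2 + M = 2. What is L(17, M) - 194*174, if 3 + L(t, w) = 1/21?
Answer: -708938/21 ≈ -33759.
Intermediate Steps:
M = 0 (M = -2 + 2 = 0)
L(t, w) = -62/21 (L(t, w) = -3 + 1/21 = -62/21)
L(17, M) - 194*174 = -62/21 - 194*174 = -62/21 - 33756 = -708938/21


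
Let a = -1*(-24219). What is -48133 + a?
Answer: -23914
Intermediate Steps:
a = 24219
-48133 + a = -48133 + 24219 = -23914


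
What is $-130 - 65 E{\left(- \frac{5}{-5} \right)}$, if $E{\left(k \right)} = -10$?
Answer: $520$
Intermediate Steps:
$-130 - 65 E{\left(- \frac{5}{-5} \right)} = -130 - -650 = -130 + 650 = 520$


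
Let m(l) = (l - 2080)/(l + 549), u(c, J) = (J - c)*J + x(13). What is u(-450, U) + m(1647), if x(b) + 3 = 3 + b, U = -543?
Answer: 110923919/2196 ≈ 50512.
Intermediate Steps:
x(b) = b (x(b) = -3 + (3 + b) = b)
u(c, J) = 13 + J*(J - c) (u(c, J) = (J - c)*J + 13 = J*(J - c) + 13 = 13 + J*(J - c))
m(l) = (-2080 + l)/(549 + l)
u(-450, U) + m(1647) = (13 + (-543)² - 1*(-543)*(-450)) + (-2080 + 1647)/(549 + 1647) = (13 + 294849 - 244350) - 433/2196 = 50512 + (1/2196)*(-433) = 50512 - 433/2196 = 110923919/2196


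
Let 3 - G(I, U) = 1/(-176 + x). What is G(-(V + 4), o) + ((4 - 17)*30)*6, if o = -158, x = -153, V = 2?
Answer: -768872/329 ≈ -2337.0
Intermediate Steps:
G(I, U) = 988/329 (G(I, U) = 3 - 1/(-176 - 153) = 3 - 1/(-329) = 3 - 1*(-1/329) = 3 + 1/329 = 988/329)
G(-(V + 4), o) + ((4 - 17)*30)*6 = 988/329 + ((4 - 17)*30)*6 = 988/329 - 13*30*6 = 988/329 - 390*6 = 988/329 - 2340 = -768872/329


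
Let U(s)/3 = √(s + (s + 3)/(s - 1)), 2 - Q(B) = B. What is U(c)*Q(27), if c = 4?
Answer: -25*√57 ≈ -188.75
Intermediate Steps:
Q(B) = 2 - B
U(s) = 3*√(s + (3 + s)/(-1 + s)) (U(s) = 3*√(s + (s + 3)/(s - 1)) = 3*√(s + (3 + s)/(-1 + s)))
U(c)*Q(27) = (3*√((3 + 4²)/(-1 + 4)))*(2 - 1*27) = (3*√((3 + 16)/3))*(2 - 27) = (3*√((⅓)*19))*(-25) = (3*√(19/3))*(-25) = (3*(√57/3))*(-25) = √57*(-25) = -25*√57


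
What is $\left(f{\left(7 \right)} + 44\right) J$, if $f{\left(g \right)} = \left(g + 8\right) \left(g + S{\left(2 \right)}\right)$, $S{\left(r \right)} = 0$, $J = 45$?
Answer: $6705$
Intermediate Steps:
$f{\left(g \right)} = g \left(8 + g\right)$ ($f{\left(g \right)} = \left(g + 8\right) \left(g + 0\right) = \left(8 + g\right) g = g \left(8 + g\right)$)
$\left(f{\left(7 \right)} + 44\right) J = \left(7 \left(8 + 7\right) + 44\right) 45 = \left(7 \cdot 15 + 44\right) 45 = \left(105 + 44\right) 45 = 149 \cdot 45 = 6705$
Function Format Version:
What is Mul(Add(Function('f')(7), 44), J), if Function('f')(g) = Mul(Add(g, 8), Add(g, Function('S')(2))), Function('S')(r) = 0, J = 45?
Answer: 6705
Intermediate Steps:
Function('f')(g) = Mul(g, Add(8, g)) (Function('f')(g) = Mul(Add(g, 8), Add(g, 0)) = Mul(Add(8, g), g) = Mul(g, Add(8, g)))
Mul(Add(Function('f')(7), 44), J) = Mul(Add(Mul(7, Add(8, 7)), 44), 45) = Mul(Add(Mul(7, 15), 44), 45) = Mul(Add(105, 44), 45) = Mul(149, 45) = 6705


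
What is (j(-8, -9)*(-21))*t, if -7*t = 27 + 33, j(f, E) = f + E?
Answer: -3060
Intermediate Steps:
j(f, E) = E + f
t = -60/7 (t = -(27 + 33)/7 = -⅐*60 = -60/7 ≈ -8.5714)
(j(-8, -9)*(-21))*t = ((-9 - 8)*(-21))*(-60/7) = -17*(-21)*(-60/7) = 357*(-60/7) = -3060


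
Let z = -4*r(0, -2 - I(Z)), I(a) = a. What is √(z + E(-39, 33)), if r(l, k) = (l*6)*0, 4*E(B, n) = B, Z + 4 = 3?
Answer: I*√39/2 ≈ 3.1225*I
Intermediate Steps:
Z = -1 (Z = -4 + 3 = -1)
E(B, n) = B/4
r(l, k) = 0 (r(l, k) = (6*l)*0 = 0)
z = 0 (z = -4*0 = 0)
√(z + E(-39, 33)) = √(0 + (¼)*(-39)) = √(0 - 39/4) = √(-39/4) = I*√39/2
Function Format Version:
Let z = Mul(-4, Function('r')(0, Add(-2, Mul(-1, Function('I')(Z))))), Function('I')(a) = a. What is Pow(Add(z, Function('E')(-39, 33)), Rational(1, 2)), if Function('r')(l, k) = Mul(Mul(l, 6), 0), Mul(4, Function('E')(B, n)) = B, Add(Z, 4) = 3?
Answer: Mul(Rational(1, 2), I, Pow(39, Rational(1, 2))) ≈ Mul(3.1225, I)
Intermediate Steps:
Z = -1 (Z = Add(-4, 3) = -1)
Function('E')(B, n) = Mul(Rational(1, 4), B)
Function('r')(l, k) = 0 (Function('r')(l, k) = Mul(Mul(6, l), 0) = 0)
z = 0 (z = Mul(-4, 0) = 0)
Pow(Add(z, Function('E')(-39, 33)), Rational(1, 2)) = Pow(Add(0, Mul(Rational(1, 4), -39)), Rational(1, 2)) = Pow(Add(0, Rational(-39, 4)), Rational(1, 2)) = Pow(Rational(-39, 4), Rational(1, 2)) = Mul(Rational(1, 2), I, Pow(39, Rational(1, 2)))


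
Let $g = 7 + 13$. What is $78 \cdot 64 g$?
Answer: $99840$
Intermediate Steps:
$g = 20$
$78 \cdot 64 g = 78 \cdot 64 \cdot 20 = 4992 \cdot 20 = 99840$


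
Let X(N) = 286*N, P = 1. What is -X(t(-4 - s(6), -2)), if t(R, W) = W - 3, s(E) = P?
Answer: 1430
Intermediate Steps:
s(E) = 1
t(R, W) = -3 + W
-X(t(-4 - s(6), -2)) = -286*(-3 - 2) = -286*(-5) = -1*(-1430) = 1430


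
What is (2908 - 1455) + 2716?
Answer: 4169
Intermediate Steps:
(2908 - 1455) + 2716 = 1453 + 2716 = 4169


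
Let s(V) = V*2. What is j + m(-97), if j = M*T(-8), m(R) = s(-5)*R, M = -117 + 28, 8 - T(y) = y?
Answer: -454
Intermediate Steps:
T(y) = 8 - y
M = -89
s(V) = 2*V
m(R) = -10*R (m(R) = (2*(-5))*R = -10*R)
j = -1424 (j = -89*(8 - 1*(-8)) = -89*(8 + 8) = -89*16 = -1424)
j + m(-97) = -1424 - 10*(-97) = -1424 + 970 = -454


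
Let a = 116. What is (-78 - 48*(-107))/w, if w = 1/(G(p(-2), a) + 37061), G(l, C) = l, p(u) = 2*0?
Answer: 187454538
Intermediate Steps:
p(u) = 0
w = 1/37061 (w = 1/(0 + 37061) = 1/37061 ≈ 2.6983e-5)
(-78 - 48*(-107))/w = (-78 - 48*(-107))/(1/37061) = (-78 + 5136)*37061 = 5058*37061 = 187454538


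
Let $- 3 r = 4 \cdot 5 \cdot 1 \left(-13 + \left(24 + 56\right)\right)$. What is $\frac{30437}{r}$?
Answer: $- \frac{91311}{1340} \approx -68.143$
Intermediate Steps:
$r = - \frac{1340}{3}$ ($r = - \frac{4 \cdot 5 \cdot 1 \left(-13 + \left(24 + 56\right)\right)}{3} = - \frac{20 \cdot 1 \left(-13 + 80\right)}{3} = - \frac{20 \cdot 67}{3} = \left(- \frac{1}{3}\right) 1340 = - \frac{1340}{3} \approx -446.67$)
$\frac{30437}{r} = \frac{30437}{- \frac{1340}{3}} = 30437 \left(- \frac{3}{1340}\right) = - \frac{91311}{1340}$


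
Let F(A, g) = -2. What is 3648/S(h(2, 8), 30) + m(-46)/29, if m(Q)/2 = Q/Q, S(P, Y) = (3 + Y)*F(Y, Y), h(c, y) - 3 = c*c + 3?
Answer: -17610/319 ≈ -55.204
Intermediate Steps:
h(c, y) = 6 + c² (h(c, y) = 3 + (c*c + 3) = 3 + (c² + 3) = 3 + (3 + c²) = 6 + c²)
S(P, Y) = -6 - 2*Y (S(P, Y) = (3 + Y)*(-2) = -6 - 2*Y)
m(Q) = 2 (m(Q) = 2*(Q/Q) = 2*1 = 2)
3648/S(h(2, 8), 30) + m(-46)/29 = 3648/(-6 - 2*30) + 2/29 = 3648/(-6 - 60) + 2*(1/29) = 3648/(-66) + 2/29 = 3648*(-1/66) + 2/29 = -608/11 + 2/29 = -17610/319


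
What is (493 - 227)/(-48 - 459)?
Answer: -266/507 ≈ -0.52465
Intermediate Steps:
(493 - 227)/(-48 - 459) = 266/(-507) = 266*(-1/507) = -266/507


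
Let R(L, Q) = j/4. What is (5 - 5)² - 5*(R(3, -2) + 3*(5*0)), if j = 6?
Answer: -15/2 ≈ -7.5000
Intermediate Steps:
R(L, Q) = 3/2 (R(L, Q) = 6/4 = 6*(¼) = 3/2)
(5 - 5)² - 5*(R(3, -2) + 3*(5*0)) = (5 - 5)² - 5*(3/2 + 3*(5*0)) = 0² - 5*(3/2 + 3*0) = 0 - 5*(3/2 + 0) = 0 - 5*3/2 = 0 - 15/2 = -15/2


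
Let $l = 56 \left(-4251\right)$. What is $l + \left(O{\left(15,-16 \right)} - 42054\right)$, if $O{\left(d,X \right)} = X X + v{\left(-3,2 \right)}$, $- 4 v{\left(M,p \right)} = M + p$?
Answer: $- \frac{1119415}{4} \approx -2.7985 \cdot 10^{5}$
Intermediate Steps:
$v{\left(M,p \right)} = - \frac{M}{4} - \frac{p}{4}$ ($v{\left(M,p \right)} = - \frac{M + p}{4} = - \frac{M}{4} - \frac{p}{4}$)
$O{\left(d,X \right)} = \frac{1}{4} + X^{2}$ ($O{\left(d,X \right)} = X X - - \frac{1}{4} = X^{2} + \left(\frac{3}{4} - \frac{1}{2}\right) = X^{2} + \frac{1}{4} = \frac{1}{4} + X^{2}$)
$l = -238056$
$l + \left(O{\left(15,-16 \right)} - 42054\right) = -238056 + \left(\left(\frac{1}{4} + \left(-16\right)^{2}\right) - 42054\right) = -238056 + \left(\left(\frac{1}{4} + 256\right) - 42054\right) = -238056 + \left(\frac{1025}{4} - 42054\right) = -238056 - \frac{167191}{4} = - \frac{1119415}{4}$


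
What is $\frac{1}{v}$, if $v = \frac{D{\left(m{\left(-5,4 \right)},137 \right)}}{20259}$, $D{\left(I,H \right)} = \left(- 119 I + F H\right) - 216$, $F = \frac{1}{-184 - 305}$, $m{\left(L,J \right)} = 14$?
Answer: $- \frac{9906651}{920435} \approx -10.763$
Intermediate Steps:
$F = - \frac{1}{489}$ ($F = \frac{1}{-489} = - \frac{1}{489} \approx -0.002045$)
$D{\left(I,H \right)} = -216 - 119 I - \frac{H}{489}$ ($D{\left(I,H \right)} = \left(- 119 I - \frac{H}{489}\right) - 216 = -216 - 119 I - \frac{H}{489}$)
$v = - \frac{920435}{9906651}$ ($v = \frac{-216 - 1666 - \frac{137}{489}}{20259} = \left(-216 - 1666 - \frac{137}{489}\right) \frac{1}{20259} = \left(- \frac{920435}{489}\right) \frac{1}{20259} = - \frac{920435}{9906651} \approx -0.092911$)
$\frac{1}{v} = \frac{1}{- \frac{920435}{9906651}} = - \frac{9906651}{920435}$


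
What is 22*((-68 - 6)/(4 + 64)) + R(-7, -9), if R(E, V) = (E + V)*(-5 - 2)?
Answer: 1497/17 ≈ 88.059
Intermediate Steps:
R(E, V) = -7*E - 7*V (R(E, V) = (E + V)*(-7) = -7*E - 7*V)
22*((-68 - 6)/(4 + 64)) + R(-7, -9) = 22*((-68 - 6)/(4 + 64)) + (-7*(-7) - 7*(-9)) = 22*(-74/68) + (49 + 63) = 22*(-74*1/68) + 112 = 22*(-37/34) + 112 = -407/17 + 112 = 1497/17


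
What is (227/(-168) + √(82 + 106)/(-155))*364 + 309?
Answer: -1097/6 - 728*√47/155 ≈ -215.03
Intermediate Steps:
(227/(-168) + √(82 + 106)/(-155))*364 + 309 = (227*(-1/168) + √188*(-1/155))*364 + 309 = (-227/168 + (2*√47)*(-1/155))*364 + 309 = (-227/168 - 2*√47/155)*364 + 309 = (-2951/6 - 728*√47/155) + 309 = -1097/6 - 728*√47/155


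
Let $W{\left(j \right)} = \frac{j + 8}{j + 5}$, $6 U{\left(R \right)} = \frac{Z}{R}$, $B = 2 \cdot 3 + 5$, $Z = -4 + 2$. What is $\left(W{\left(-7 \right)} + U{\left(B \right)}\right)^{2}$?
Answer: $\frac{1225}{4356} \approx 0.28122$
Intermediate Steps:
$Z = -2$
$B = 11$ ($B = 6 + 5 = 11$)
$U{\left(R \right)} = - \frac{1}{3 R}$ ($U{\left(R \right)} = \frac{\left(-2\right) \frac{1}{R}}{6} = - \frac{1}{3 R}$)
$W{\left(j \right)} = \frac{8 + j}{5 + j}$
$\left(W{\left(-7 \right)} + U{\left(B \right)}\right)^{2} = \left(\frac{8 - 7}{5 - 7} - \frac{1}{3 \cdot 11}\right)^{2} = \left(\frac{1}{-2} \cdot 1 - \frac{1}{33}\right)^{2} = \left(\left(- \frac{1}{2}\right) 1 - \frac{1}{33}\right)^{2} = \left(- \frac{1}{2} - \frac{1}{33}\right)^{2} = \left(- \frac{35}{66}\right)^{2} = \frac{1225}{4356}$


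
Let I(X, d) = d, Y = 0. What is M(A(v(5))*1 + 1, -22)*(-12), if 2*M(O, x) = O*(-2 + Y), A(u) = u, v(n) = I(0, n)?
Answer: 72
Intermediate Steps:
v(n) = n
M(O, x) = -O (M(O, x) = (O*(-2 + 0))/2 = (O*(-2))/2 = (-2*O)/2 = -O)
M(A(v(5))*1 + 1, -22)*(-12) = -(5*1 + 1)*(-12) = -(5 + 1)*(-12) = -1*6*(-12) = -6*(-12) = 72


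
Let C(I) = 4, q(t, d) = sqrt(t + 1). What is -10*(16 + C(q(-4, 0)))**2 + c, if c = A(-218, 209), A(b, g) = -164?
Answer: -4164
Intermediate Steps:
q(t, d) = sqrt(1 + t)
c = -164
-10*(16 + C(q(-4, 0)))**2 + c = -10*(16 + 4)**2 - 164 = -10*20**2 - 164 = -10*400 - 164 = -4000 - 164 = -4164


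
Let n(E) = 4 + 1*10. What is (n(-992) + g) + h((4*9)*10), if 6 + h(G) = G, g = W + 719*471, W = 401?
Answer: 339418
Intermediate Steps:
g = 339050 (g = 401 + 719*471 = 401 + 338649 = 339050)
h(G) = -6 + G
n(E) = 14 (n(E) = 4 + 10 = 14)
(n(-992) + g) + h((4*9)*10) = (14 + 339050) + (-6 + (4*9)*10) = 339064 + (-6 + 36*10) = 339064 + (-6 + 360) = 339064 + 354 = 339418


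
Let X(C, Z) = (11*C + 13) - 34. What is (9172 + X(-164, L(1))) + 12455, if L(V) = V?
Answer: 19802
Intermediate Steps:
X(C, Z) = -21 + 11*C (X(C, Z) = (13 + 11*C) - 34 = -21 + 11*C)
(9172 + X(-164, L(1))) + 12455 = (9172 + (-21 + 11*(-164))) + 12455 = (9172 + (-21 - 1804)) + 12455 = (9172 - 1825) + 12455 = 7347 + 12455 = 19802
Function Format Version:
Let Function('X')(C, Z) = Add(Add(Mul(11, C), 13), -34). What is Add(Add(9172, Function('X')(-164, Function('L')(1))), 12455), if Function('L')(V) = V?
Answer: 19802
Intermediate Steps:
Function('X')(C, Z) = Add(-21, Mul(11, C)) (Function('X')(C, Z) = Add(Add(13, Mul(11, C)), -34) = Add(-21, Mul(11, C)))
Add(Add(9172, Function('X')(-164, Function('L')(1))), 12455) = Add(Add(9172, Add(-21, Mul(11, -164))), 12455) = Add(Add(9172, Add(-21, -1804)), 12455) = Add(Add(9172, -1825), 12455) = Add(7347, 12455) = 19802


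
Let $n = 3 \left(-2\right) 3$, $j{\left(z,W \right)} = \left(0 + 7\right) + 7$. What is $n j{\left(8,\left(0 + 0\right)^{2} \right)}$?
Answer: $-252$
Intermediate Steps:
$j{\left(z,W \right)} = 14$ ($j{\left(z,W \right)} = 7 + 7 = 14$)
$n = -18$ ($n = \left(-6\right) 3 = -18$)
$n j{\left(8,\left(0 + 0\right)^{2} \right)} = \left(-18\right) 14 = -252$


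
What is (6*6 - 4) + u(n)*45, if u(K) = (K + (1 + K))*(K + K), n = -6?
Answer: 5972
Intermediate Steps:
u(K) = 2*K*(1 + 2*K) (u(K) = (1 + 2*K)*(2*K) = 2*K*(1 + 2*K))
(6*6 - 4) + u(n)*45 = (6*6 - 4) + (2*(-6)*(1 + 2*(-6)))*45 = (36 - 4) + (2*(-6)*(1 - 12))*45 = 32 + (2*(-6)*(-11))*45 = 32 + 132*45 = 32 + 5940 = 5972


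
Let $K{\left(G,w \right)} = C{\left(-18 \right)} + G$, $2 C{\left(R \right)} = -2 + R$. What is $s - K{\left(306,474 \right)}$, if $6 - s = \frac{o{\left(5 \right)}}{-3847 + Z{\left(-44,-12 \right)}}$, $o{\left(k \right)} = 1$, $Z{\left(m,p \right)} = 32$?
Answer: $- \frac{1106349}{3815} \approx -290.0$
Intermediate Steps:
$C{\left(R \right)} = -1 + \frac{R}{2}$ ($C{\left(R \right)} = \frac{-2 + R}{2} = -1 + \frac{R}{2}$)
$s = \frac{22891}{3815}$ ($s = 6 - \frac{1}{-3847 + 32} \cdot 1 = 6 - \frac{1}{-3815} \cdot 1 = 6 - \left(- \frac{1}{3815}\right) 1 = 6 - - \frac{1}{3815} = 6 + \frac{1}{3815} = \frac{22891}{3815} \approx 6.0003$)
$K{\left(G,w \right)} = -10 + G$ ($K{\left(G,w \right)} = \left(-1 + \frac{1}{2} \left(-18\right)\right) + G = \left(-1 - 9\right) + G = -10 + G$)
$s - K{\left(306,474 \right)} = \frac{22891}{3815} - \left(-10 + 306\right) = \frac{22891}{3815} - 296 = - \frac{1106349}{3815}$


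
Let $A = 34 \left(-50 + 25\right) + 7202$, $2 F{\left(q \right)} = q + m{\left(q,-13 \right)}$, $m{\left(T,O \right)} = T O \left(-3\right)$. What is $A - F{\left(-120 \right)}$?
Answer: $8752$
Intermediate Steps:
$m{\left(T,O \right)} = - 3 O T$ ($m{\left(T,O \right)} = O T \left(-3\right) = - 3 O T$)
$F{\left(q \right)} = 20 q$ ($F{\left(q \right)} = \frac{q - - 39 q}{2} = \frac{q + 39 q}{2} = \frac{40 q}{2} = 20 q$)
$A = 6352$ ($A = 34 \left(-25\right) + 7202 = -850 + 7202 = 6352$)
$A - F{\left(-120 \right)} = 6352 - 20 \left(-120\right) = 6352 - -2400 = 6352 + 2400 = 8752$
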